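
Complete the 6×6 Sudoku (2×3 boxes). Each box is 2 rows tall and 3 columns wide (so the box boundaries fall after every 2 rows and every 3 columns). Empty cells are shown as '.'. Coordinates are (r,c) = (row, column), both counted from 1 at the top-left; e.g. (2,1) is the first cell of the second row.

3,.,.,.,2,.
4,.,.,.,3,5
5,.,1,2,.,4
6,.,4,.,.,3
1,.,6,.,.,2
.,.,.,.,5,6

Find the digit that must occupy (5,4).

3

(1,3) = 5 (sole candidate).
(1,6) = 1 (sole candidate).
(2,3) = 2 (sole candidate).
(2,4) = 6 (sole candidate).
(3,2) = 3 (sole candidate).
(3,5) = 6 (sole candidate).
(4,2) = 2 (sole candidate).
(4,5) = 1 (sole candidate).
(5,5) = 4 (sole candidate).
(6,1) = 2 (sole candidate).
(6,2) = 4 (sole candidate).
(6,3) = 3 (sole candidate).
(6,4) = 1 (sole candidate).
(1,2) = 6 (sole candidate).
(1,4) = 4 (sole candidate).
(2,2) = 1 (sole candidate).
(4,4) = 5 (sole candidate).
(5,2) = 5 (sole candidate).
(5,4) = 3: row 5 has {1,2,4,5,6}; col 4 has {1,2,4,5,6}; box has {1,2,4,5,6} → only 3 remains.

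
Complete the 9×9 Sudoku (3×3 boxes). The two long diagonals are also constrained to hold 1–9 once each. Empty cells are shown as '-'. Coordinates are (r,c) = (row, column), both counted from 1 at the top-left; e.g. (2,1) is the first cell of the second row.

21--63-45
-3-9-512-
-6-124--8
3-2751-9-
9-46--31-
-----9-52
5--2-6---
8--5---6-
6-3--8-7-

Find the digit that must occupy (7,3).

(1,4) = 8: row 1 has {1,2,3,4,5,6}; col 4 has {1,2,5,6,7,9}; box has {1,2,3,4,5,6,9} → only 8 remains.
(2,5) = 7: row 2 has {1,2,3,5,9}; col 5 has {2,5,6}; box has {1,2,3,4,5,6,8,9} → only 7 remains.
(2,9) = 6: row 2 has {1,2,3,5,7,9}; col 9 has {2,5,8}; box has {1,2,4,5,8} → only 6 remains.
(3,1) = 7: row 3 has {1,2,4,6,8}; col 1 has {2,3,5,6,8,9}; box has {1,2,3,6} → only 7 remains.
(3,3) = 5: row 3 has {1,2,4,6,7,8}; col 3 has {2,3,4}; box has {1,2,3,6,7}; main diagonal has {2,3,6,7,9} → only 5 remains.
(3,7) = 9: row 3 has {1,2,4,5,6,7,8}; col 7 has {1,3}; box has {1,2,4,5,6,8}; anti-diagonal has {1,2,5,6} → only 9 remains.
(3,8) = 3: row 3 has {1,2,4,5,6,7,8,9}; col 8 has {1,2,4,5,6,7,9}; box has {1,2,4,5,6,8,9} → only 3 remains.
(4,2) = 8: row 4 has {1,2,3,5,7,9}; col 2 has {1,3,6}; box has {2,3,4,9} → only 8 remains.
(4,9) = 4: row 4 has {1,2,3,5,7,8,9}; col 9 has {2,5,6,8}; box has {1,2,3,5,9} → only 4 remains.
(5,5) = 8: row 5 has {1,3,4,6,9}; col 5 has {2,5,6,7}; box has {1,5,6,7,9}; main diagonal has {2,3,5,6,7,9}; anti-diagonal has {1,2,5,6,9} → only 8 remains.
(5,6) = 2: row 5 has {1,3,4,6,8,9}; col 6 has {1,3,4,5,6,8,9}; box has {1,5,6,7,8,9} → only 2 remains.
(5,9) = 7: row 5 has {1,2,3,4,6,8,9}; col 9 has {2,4,5,6,8}; box has {1,2,3,4,5,9} → only 7 remains.
(6,1) = 1: row 6 has {2,5,9}; col 1 has {2,3,5,6,7,8,9}; box has {2,3,4,8,9} → only 1 remains.
(6,2) = 7: row 6 has {1,2,5,9}; col 2 has {1,3,6,8}; box has {1,2,3,4,8,9} → only 7 remains.
(6,3) = 6: row 6 has {1,2,5,7,9}; col 3 has {2,3,4,5}; box has {1,2,3,4,7,8,9} → only 6 remains.
(6,7) = 8: row 6 has {1,2,5,6,7,9}; col 7 has {1,3,9}; box has {1,2,3,4,5,7,9} → only 8 remains.
(7,3) = 7: row 7 has {2,5,6}; col 3 has {2,3,4,5,6}; box has {3,5,6,8}; anti-diagonal has {1,2,5,6,8,9} → only 7 remains.

7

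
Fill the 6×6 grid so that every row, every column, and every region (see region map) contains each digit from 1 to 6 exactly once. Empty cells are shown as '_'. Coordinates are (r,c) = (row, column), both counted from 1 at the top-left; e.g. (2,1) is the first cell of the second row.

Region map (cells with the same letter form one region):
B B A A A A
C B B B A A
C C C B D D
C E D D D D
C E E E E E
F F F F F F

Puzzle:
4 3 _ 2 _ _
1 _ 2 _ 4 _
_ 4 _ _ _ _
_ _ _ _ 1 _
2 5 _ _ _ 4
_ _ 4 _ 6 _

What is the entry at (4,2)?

(1,5) = 5 (sole candidate).
(2,2) = 6 (sole candidate).
(2,4) = 5 (sole candidate).
(2,6) = 3 (sole candidate).
(3,4) = 1 (sole candidate).
(4,2) = 2: row 4 has {1}; col 2 has {3,4,5,6}; region has {4,5} → only 2 remains.

2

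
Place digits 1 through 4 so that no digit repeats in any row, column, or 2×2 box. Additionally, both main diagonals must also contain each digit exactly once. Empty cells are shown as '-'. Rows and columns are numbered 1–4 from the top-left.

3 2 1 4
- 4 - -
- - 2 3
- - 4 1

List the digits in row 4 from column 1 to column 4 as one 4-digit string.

2341

row 2, column 1 = 1: row 2 has {4}; col 1 has {3}; box has {2,3,4} → only 1 remains.
row 2, column 3 = 3: row 2 has {1,4}; col 3 has {1,2,4}; box has {1,4}; anti-diagonal has {4} → only 3 remains.
row 2, column 4 = 2: row 2 has {1,3,4}; col 4 has {1,3,4}; box has {1,3,4} → only 2 remains.
row 3, column 1 = 4: row 3 has {2,3}; col 1 has {1,3}; box has {} → only 4 remains.
row 3, column 2 = 1: row 3 has {2,3,4}; col 2 has {2,4}; box has {4}; anti-diagonal has {3,4} → only 1 remains.
row 4, column 1 = 2: row 4 has {1,4}; col 1 has {1,3,4}; box has {1,4}; anti-diagonal has {1,3,4} → only 2 remains.
row 4, column 2 = 3: row 4 has {1,2,4}; col 2 has {1,2,4}; box has {1,2,4} → only 3 remains.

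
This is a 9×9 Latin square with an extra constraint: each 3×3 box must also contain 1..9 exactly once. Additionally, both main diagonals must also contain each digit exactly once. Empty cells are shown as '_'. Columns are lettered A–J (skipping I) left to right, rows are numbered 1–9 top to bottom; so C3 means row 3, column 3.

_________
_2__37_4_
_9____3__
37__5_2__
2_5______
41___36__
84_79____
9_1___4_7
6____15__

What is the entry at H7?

3

C7 = 2: row 7 has {4,7,8,9}; col 3 has {1,5}; box has {1,4,6,8,9}; anti-diagonal has {3,4,6} → only 2 remains.
G7 = 1: row 7 has {2,4,7,8,9}; col 7 has {2,3,4,5,6}; box has {4,5,7}; main diagonal has {2,3} → only 1 remains.
B8 = 5: row 8 has {1,4,7,9}; col 2 has {1,2,4,7,9}; box has {1,2,4,6,8,9}; anti-diagonal has {2,3,4,6} → only 5 remains.
B9 = 3: row 9 has {1,5,6}; col 2 has {1,2,4,5,7,9}; box has {1,2,4,5,6,8,9} → only 3 remains.
C9 = 7: row 9 has {1,3,5,6}; col 3 has {1,2,5}; box has {1,2,3,4,5,6,8,9} → only 7 remains.
C1 = 3: in row 1, 3 can only go here (every other open cell in that row sees a 3).
E6 = 2: in row 6, 2 can only go here (every other open cell in that row sees a 2).
H6 = 7: in row 6, 7 can only go here (every other open cell in that row sees a 7).
A3 = 7: in row 3, 7 can only go here (every other open cell in that row sees a 7).
A1 = 5: row 1 has {3}; col 1 has {2,3,4,6,7,8,9}; box has {2,3,7,9}; main diagonal has {1,2,3} → only 5 remains.
A2 = 1: row 2 has {2,3,4,7}; col 1 has {2,3,4,5,6,7,8,9}; box has {2,3,5,7,9} → only 1 remains.
G1 = 7: in row 1, 7 can only go here (every other open cell in that row sees a 7).
E5 = 7: in row 5, 7 can only go here (every other open cell in that row sees a 7).
J6 = 5: in row 6, 5 can only go here (every other open cell in that row sees a 5).
D2 = 5: in row 2, 5 can only go here (every other open cell in that row sees a 5).
H3 = 5: in row 3, 5 can only go here (every other open cell in that row sees a 5).
F7 = 5: in row 7, 5 can only go here (every other open cell in that row sees a 5).
D8 = 3: in row 8, 3 can only go here (every other open cell in that row sees a 3).
F8 = 2: in row 8, 2 can only go here (every other open cell in that row sees a 2).
H9 = 2: in row 9, 2 can only go here (every other open cell in that row sees a 2).
D1 = 2: in row 1, 2 can only go here (every other open cell in that row sees a 2).
J3 = 2: in row 3, 2 can only go here (every other open cell in that row sees a 2).
J9 = 9: in row 9, 9 can only go here (every other open cell in that row sees a 9).
G2 = 9: in row 2, 9 can only go here (every other open cell in that row sees a 9).
G5 = 8: row 5 has {2,5,7}; col 7 has {1,2,3,4,5,6,7,9}; box has {2,5,6,7} → only 8 remains.
B5 = 6: row 5 has {2,5,7,8}; col 2 has {1,2,3,4,5,7,9}; box has {1,2,3,4,5,7} → only 6 remains.
B1 = 8: row 1 has {2,3,5,7}; col 2 has {1,2,3,4,5,6,7,9}; box has {1,2,3,5,7,9} → only 8 remains.
J1 = 1: row 1 has {2,3,5,7,8}; col 9 has {2,5,7,9}; box has {2,3,4,5,7,9}; anti-diagonal has {2,3,4,5,6,7} → only 1 remains.
C2 = 6: row 2 has {1,2,3,4,5,7,9}; col 3 has {1,2,3,5,7}; box has {1,2,3,5,7,8,9} → only 6 remains.
J2 = 8: row 2 has {1,2,3,4,5,6,7,9}; col 9 has {1,2,5,7,9}; box has {1,2,3,4,5,7,9} → only 8 remains.
C3 = 4: row 3 has {2,3,5,7,9}; col 3 has {1,2,3,5,6,7}; box has {1,2,3,5,6,7,8,9}; main diagonal has {1,2,3,5,7,9} → only 4 remains.
J4 = 4: row 4 has {2,3,5,7}; col 9 has {1,2,5,7,8,9}; box has {2,5,6,7,8} → only 4 remains.
J5 = 3: row 5 has {2,5,6,7,8}; col 9 has {1,2,4,5,7,8,9}; box has {2,4,5,6,7,8} → only 3 remains.
J7 = 6: row 7 has {1,2,4,5,7,8,9}; col 9 has {1,2,3,4,5,7,8,9}; box has {1,2,4,5,7,9} → only 6 remains.
H8 = 8: row 8 has {1,2,3,4,5,7,9}; col 8 has {2,4,5,7}; box has {1,2,4,5,6,7,9}; main diagonal has {1,2,3,4,5,7,9} → only 8 remains.
H1 = 6: row 1 has {1,2,3,5,7,8}; col 8 has {2,4,5,7,8}; box has {1,2,3,4,5,7,8,9} → only 6 remains.
D4 = 6: row 4 has {2,3,4,5,7}; col 4 has {2,3,5,7}; box has {2,3,5,7}; main diagonal has {1,2,3,4,5,7,8,9} → only 6 remains.
H7 = 3: row 7 has {1,2,4,5,6,7,8,9}; col 8 has {2,4,5,6,7,8}; box has {1,2,4,5,6,7,8,9} → only 3 remains.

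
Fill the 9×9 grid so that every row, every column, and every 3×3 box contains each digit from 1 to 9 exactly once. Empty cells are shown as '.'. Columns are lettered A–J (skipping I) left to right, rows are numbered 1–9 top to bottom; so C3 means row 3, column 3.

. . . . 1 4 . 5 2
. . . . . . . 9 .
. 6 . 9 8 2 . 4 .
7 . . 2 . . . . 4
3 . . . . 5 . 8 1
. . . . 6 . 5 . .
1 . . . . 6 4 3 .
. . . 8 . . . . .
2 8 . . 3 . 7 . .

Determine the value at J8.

5

A3 = 5 (sole candidate).
E4 = 9 (sole candidate).
H4 = 6 (sole candidate).
H9 = 1 (sole candidate).
G4 = 3 (sole candidate).
H8 = 2 (sole candidate).
F9 = 9 (sole candidate).
G3 = 1 (sole candidate).
H6 = 7 (sole candidate).
J6 = 9 (sole candidate).
G5 = 2 (sole candidate).
C5 = 6 (hidden single in row 5).
B5 = 9 (hidden single in row 5).
E7 = 2 (hidden single in row 7).
J7 = 8 (hidden single in row 7).
C7 = 9 (hidden single in row 7).
A1 = 9 (hidden single in row 1).
F8 = 1 (hidden single in row 8).
G8 = 9 (hidden single in row 8).
F4 = 8 (sole candidate).
F6 = 3 (sole candidate).
F2 = 7 (sole candidate).
E2 = 5 (sole candidate).
J9 = 6 (hidden single in row 9).
J2 = 3 (sole candidate).
J3 = 7 (sole candidate).
J8 = 5: row 8 has {1,2,8,9}; col 9 has {1,2,3,4,6,7,8,9}; box has {1,2,3,4,6,7,8,9} → only 5 remains.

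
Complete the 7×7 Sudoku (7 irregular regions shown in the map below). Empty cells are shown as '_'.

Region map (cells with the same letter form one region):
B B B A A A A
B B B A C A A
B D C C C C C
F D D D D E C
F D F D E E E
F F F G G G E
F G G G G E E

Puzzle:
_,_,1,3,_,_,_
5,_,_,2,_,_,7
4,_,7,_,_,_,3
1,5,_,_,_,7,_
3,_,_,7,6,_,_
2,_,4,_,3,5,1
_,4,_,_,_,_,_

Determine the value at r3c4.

r5c3 = 5: row 5 has {3,6,7}; col 3 has {1,4,7}; region has {1,2,3,4} → only 5 remains.
r6c4 = 6: row 6 has {1,2,3,4,5}; col 4 has {2,3,7}; region has {3,4,5} → only 6 remains.
r7c3 = 2: row 7 has {4}; col 3 has {1,4,5,7}; region has {3,4,5,6} → only 2 remains.
r7c4 = 1: row 7 has {2,4}; col 4 has {2,3,6,7}; region has {2,3,4,5,6} → only 1 remains.
r7c5 = 7: row 7 has {1,2,4}; col 5 has {3,6}; region has {1,2,3,4,5,6} → only 7 remains.
r7c6 = 3: row 7 has {1,2,4,7}; col 6 has {5,7}; region has {1,6,7} → only 3 remains.
r7c7 = 5: row 7 has {1,2,3,4,7}; col 7 has {1,3,7}; region has {1,3,6,7} → only 5 remains.
r3c4 = 5: row 3 has {3,4,7}; col 4 has {1,2,3,6,7}; region has {3,7} → only 5 remains.

5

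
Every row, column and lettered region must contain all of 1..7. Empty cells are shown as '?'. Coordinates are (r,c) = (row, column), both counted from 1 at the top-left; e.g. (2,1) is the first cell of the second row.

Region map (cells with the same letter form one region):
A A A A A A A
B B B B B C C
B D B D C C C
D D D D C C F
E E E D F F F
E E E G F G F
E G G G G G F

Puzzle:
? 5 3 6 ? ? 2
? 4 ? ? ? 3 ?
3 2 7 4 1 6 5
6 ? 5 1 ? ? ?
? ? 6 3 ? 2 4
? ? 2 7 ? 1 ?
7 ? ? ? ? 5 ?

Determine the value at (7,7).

1

(2,3) = 1 (sole candidate).
(2,7) = 7 (sole candidate).
(4,2) = 7 (sole candidate).
(4,6) = 4 (sole candidate).
(4,7) = 3 (sole candidate).
(5,2) = 1 (sole candidate).
(6,2) = 3 (sole candidate).
(6,7) = 6 (sole candidate).
(7,2) = 6 (sole candidate).
(7,3) = 4 (sole candidate).
(7,4) = 2 (sole candidate).
(7,5) = 3 (sole candidate).
(7,7) = 1: row 7 has {2,3,4,5,6,7}; col 7 has {2,3,4,5,6,7}; region has {2,3,4,6} → only 1 remains.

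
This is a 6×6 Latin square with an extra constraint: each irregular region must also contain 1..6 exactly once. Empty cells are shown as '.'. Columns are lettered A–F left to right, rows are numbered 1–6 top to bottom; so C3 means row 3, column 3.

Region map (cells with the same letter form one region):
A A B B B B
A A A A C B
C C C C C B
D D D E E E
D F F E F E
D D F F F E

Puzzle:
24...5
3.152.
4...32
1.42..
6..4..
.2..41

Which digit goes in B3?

B2 = 6: row 2 has {1,2,3,5}; col 2 has {2,4}; region has {1,2,3,4,5} → only 6 remains.
F2 = 4: row 2 has {1,2,3,5,6}; col 6 has {1,2,5}; region has {2,5} → only 4 remains.
F5 = 3: row 5 has {4,6}; col 6 has {1,2,4,5}; region has {1,2,4} → only 3 remains.
A6 = 5: row 6 has {1,2,4}; col 1 has {1,2,3,4,6}; region has {1,2,4,6} → only 5 remains.
B4 = 3: row 4 has {1,2,4}; col 2 has {2,4,6}; region has {1,2,4,5,6} → only 3 remains.
F4 = 6: row 4 has {1,2,3,4}; col 6 has {1,2,3,4,5}; region has {1,2,3,4} → only 6 remains.
E4 = 5: row 4 has {1,2,3,4,6}; col 5 has {2,3,4}; region has {1,2,3,4,6} → only 5 remains.
E5 = 1: row 5 has {3,4,6}; col 5 has {2,3,4,5}; region has {4} → only 1 remains.
E1 = 6: row 1 has {2,4,5}; col 5 has {1,2,3,4,5}; region has {2,4,5} → only 6 remains.
B5 = 5: row 5 has {1,3,4,6}; col 2 has {2,3,4,6}; region has {1,4} → only 5 remains.
C5 = 2: row 5 has {1,3,4,5,6}; col 3 has {1,4}; region has {1,4,5} → only 2 remains.
C1 = 3: row 1 has {2,4,5,6}; col 3 has {1,2,4}; region has {2,4,5,6} → only 3 remains.
D1 = 1: row 1 has {2,3,4,5,6}; col 4 has {2,4,5}; region has {2,3,4,5,6} → only 1 remains.
B3 = 1: row 3 has {2,3,4}; col 2 has {2,3,4,5,6}; region has {2,3,4} → only 1 remains.

1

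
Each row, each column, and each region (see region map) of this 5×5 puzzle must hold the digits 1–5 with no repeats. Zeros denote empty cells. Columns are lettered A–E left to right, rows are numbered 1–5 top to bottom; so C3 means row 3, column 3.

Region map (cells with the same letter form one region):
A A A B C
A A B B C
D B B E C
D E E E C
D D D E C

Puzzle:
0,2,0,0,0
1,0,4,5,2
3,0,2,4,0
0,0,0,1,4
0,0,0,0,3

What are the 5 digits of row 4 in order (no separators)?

25314

D1 = 3: row 1 has {2}; col 4 has {1,4,5}; region has {2,4,5} → only 3 remains.
B2 = 3: row 2 has {1,2,4,5}; col 2 has {2}; region has {1,2} → only 3 remains.
B3 = 1: row 3 has {2,3,4}; col 2 has {2,3}; region has {2,3,4,5} → only 1 remains.
E3 = 5: row 3 has {1,2,3,4}; col 5 has {2,3,4}; region has {2,3,4} → only 5 remains.
B4 = 5: row 4 has {1,4}; col 2 has {1,2,3}; region has {1,4} → only 5 remains.
C4 = 3: row 4 has {1,4,5}; col 3 has {2,4}; region has {1,4,5} → only 3 remains.
B5 = 4: row 5 has {3}; col 2 has {1,2,3,5}; region has {3} → only 4 remains.
D5 = 2: row 5 has {3,4}; col 4 has {1,3,4,5}; region has {1,3,4,5} → only 2 remains.
C1 = 5: row 1 has {2,3}; col 3 has {2,3,4}; region has {1,2,3} → only 5 remains.
E1 = 1: row 1 has {2,3,5}; col 5 has {2,3,4,5}; region has {2,3,4,5} → only 1 remains.
A4 = 2: row 4 has {1,3,4,5}; col 1 has {1,3}; region has {3,4} → only 2 remains.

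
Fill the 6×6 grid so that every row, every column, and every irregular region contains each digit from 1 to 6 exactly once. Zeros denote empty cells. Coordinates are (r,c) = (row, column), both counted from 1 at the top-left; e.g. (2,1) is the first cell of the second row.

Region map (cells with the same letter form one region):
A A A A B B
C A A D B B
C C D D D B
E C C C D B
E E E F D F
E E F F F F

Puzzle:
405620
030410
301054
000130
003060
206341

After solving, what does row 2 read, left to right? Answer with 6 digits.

(1,2) = 1 (sole candidate).
(1,6) = 3 (sole candidate).
(2,3) = 2: row 2 has {1,3,4}; col 3 has {1,3,5,6}; region has {1,3,4,5,6} → only 2 remains.
(3,4) = 2 (sole candidate).
(4,3) = 4 (sole candidate).
(5,4) = 5 (sole candidate).
(5,6) = 2 (sole candidate).
(6,2) = 5 (sole candidate).
(3,2) = 6 (sole candidate).
(4,1) = 6 (sole candidate).
(4,2) = 2 (sole candidate).
(4,6) = 5 (sole candidate).
(5,1) = 1 (sole candidate).
(5,2) = 4 (sole candidate).
(2,1) = 5: row 2 has {1,2,3,4}; col 1 has {1,2,3,4,6}; region has {1,2,3,4,6} → only 5 remains.
(2,6) = 6: row 2 has {1,2,3,4,5}; col 6 has {1,2,3,4,5}; region has {1,2,3,4,5} → only 6 remains.

532416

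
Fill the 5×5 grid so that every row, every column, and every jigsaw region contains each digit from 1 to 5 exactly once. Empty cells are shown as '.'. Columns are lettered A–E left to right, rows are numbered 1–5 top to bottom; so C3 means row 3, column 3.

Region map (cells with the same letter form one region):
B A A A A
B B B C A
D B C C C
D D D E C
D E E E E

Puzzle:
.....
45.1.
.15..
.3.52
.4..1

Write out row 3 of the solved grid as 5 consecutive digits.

B1 = 2: row 1 has {}; col 2 has {1,3,4,5}; region has {} → only 2 remains.
E2 = 3: row 2 has {1,4,5}; col 5 has {1,2}; region has {2} → only 3 remains.
A3 = 2: row 3 has {1,5}; col 1 has {4}; region has {3} → only 2 remains.
E3 = 4: row 3 has {1,2,5}; col 5 has {1,2,3}; region has {1,2,5} → only 4 remains.
A4 = 1: row 4 has {2,3,5}; col 1 has {2,4}; region has {2,3} → only 1 remains.
C4 = 4: row 4 has {1,2,3,5}; col 3 has {5}; region has {1,2,3} → only 4 remains.
A5 = 5: row 5 has {1,4}; col 1 has {1,2,4}; region has {1,2,3,4} → only 5 remains.
A1 = 3: row 1 has {2}; col 1 has {1,2,4,5}; region has {1,4,5} → only 3 remains.
C1 = 1: row 1 has {2,3}; col 3 has {4,5}; region has {2,3} → only 1 remains.
D1 = 4: row 1 has {1,2,3}; col 4 has {1,5}; region has {1,2,3} → only 4 remains.
E1 = 5: row 1 has {1,2,3,4}; col 5 has {1,2,3,4}; region has {1,2,3,4} → only 5 remains.
C2 = 2: row 2 has {1,3,4,5}; col 3 has {1,4,5}; region has {1,3,4,5} → only 2 remains.
D3 = 3: row 3 has {1,2,4,5}; col 4 has {1,4,5}; region has {1,2,4,5} → only 3 remains.

21534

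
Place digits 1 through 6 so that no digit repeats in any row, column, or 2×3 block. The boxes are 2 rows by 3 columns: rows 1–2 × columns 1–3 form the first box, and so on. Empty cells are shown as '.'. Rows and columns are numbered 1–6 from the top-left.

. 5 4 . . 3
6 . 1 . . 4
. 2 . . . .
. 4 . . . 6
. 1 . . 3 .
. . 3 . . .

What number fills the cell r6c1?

r1c1 = 2 (sole candidate).
r2c2 = 3 (sole candidate).
r4c3 = 5 (sole candidate).
r6c2 = 6 (sole candidate).
r3c3 = 6 (sole candidate).
r5c3 = 2 (sole candidate).
r5c6 = 5 (sole candidate).
r3c6 = 1 (sole candidate).
r4c5 = 2 (sole candidate).
r5c1 = 4 (sole candidate).
r5c4 = 6 (sole candidate).
r6c1 = 5: row 6 has {3,6}; col 1 has {2,4,6}; box has {1,2,3,4,6} → only 5 remains.

5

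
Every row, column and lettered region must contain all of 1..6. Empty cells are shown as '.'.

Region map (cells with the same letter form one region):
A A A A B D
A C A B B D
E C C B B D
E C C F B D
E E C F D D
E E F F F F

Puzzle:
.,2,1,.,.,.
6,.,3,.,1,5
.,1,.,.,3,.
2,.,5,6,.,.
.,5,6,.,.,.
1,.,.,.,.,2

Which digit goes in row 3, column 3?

2

row 2, column 2 = 4 (sole candidate).
row 2, column 4 = 2 (sole candidate).
row 3, column 1 = 4 (sole candidate).
row 3, column 3 = 2: row 3 has {1,3,4}; col 3 has {1,3,5,6}; region has {1,4,5,6} → only 2 remains.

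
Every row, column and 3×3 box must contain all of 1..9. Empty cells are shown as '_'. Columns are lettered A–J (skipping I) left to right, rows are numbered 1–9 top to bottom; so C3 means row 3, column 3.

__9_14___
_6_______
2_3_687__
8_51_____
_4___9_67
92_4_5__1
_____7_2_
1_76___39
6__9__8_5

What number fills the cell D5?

D3 = 5 (sole candidate).
J3 = 4 (sole candidate).
A5 = 3 (sole candidate).
C5 = 1 (sole candidate).
C6 = 6 (sole candidate).
G6 = 3 (sole candidate).
H6 = 8 (sole candidate).
J7 = 6 (sole candidate).
F8 = 2 (sole candidate).
G8 = 4 (sole candidate).
B9 = 3 (sole candidate).
E9 = 4 (sole candidate).
F9 = 1 (sole candidate).
H9 = 7 (sole candidate).
H1 = 5 (sole candidate).
F2 = 3 (sole candidate).
B3 = 1 (sole candidate).
H3 = 9 (sole candidate).
B4 = 7 (sole candidate).
F4 = 6 (sole candidate).
H4 = 4 (sole candidate).
J4 = 2 (sole candidate).
G5 = 5 (sole candidate).
E6 = 7 (sole candidate).
G7 = 1 (sole candidate).
C9 = 2 (sole candidate).
A1 = 7 (sole candidate).
B1 = 8 (sole candidate).
D1 = 2 (sole candidate).
G1 = 6 (sole candidate).
J1 = 3 (sole candidate).
C2 = 4 (sole candidate).
D2 = 7 (sole candidate).
E2 = 9 (sole candidate).
G2 = 2 (sole candidate).
H2 = 1 (sole candidate).
J2 = 8 (sole candidate).
E4 = 3 (sole candidate).
G4 = 9 (sole candidate).
D5 = 8: row 5 has {1,3,4,5,6,7,9}; col 4 has {1,2,4,5,6,7,9}; box has {1,3,4,5,6,7,9} → only 8 remains.

8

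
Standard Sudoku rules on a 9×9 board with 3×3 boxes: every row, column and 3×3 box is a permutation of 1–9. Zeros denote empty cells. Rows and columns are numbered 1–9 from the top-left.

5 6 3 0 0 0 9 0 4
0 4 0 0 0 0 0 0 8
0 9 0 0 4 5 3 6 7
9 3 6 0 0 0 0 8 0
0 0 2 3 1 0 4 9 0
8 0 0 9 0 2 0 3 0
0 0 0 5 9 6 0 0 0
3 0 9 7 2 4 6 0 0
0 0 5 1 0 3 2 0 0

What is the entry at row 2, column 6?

9

row 4, column 4 = 4 (sole candidate).
row 4, column 6 = 7 (sole candidate).
row 5, column 1 = 7 (sole candidate).
row 5, column 2 = 5 (sole candidate).
row 5, column 6 = 8 (sole candidate).
row 5, column 9 = 6 (sole candidate).
row 6, column 2 = 1 (sole candidate).
row 6, column 3 = 4 (sole candidate).
row 6, column 9 = 5 (sole candidate).
row 8, column 2 = 8 (sole candidate).
row 8, column 9 = 1 (sole candidate).
row 9, column 2 = 7 (sole candidate).
row 9, column 5 = 8 (sole candidate).
row 9, column 8 = 4 (sole candidate).
row 9, column 9 = 9 (sole candidate).
row 1, column 5 = 7 (sole candidate).
row 1, column 6 = 1 (sole candidate).
row 1, column 8 = 2 (sole candidate).
row 2, column 6 = 9: row 2 has {4,8}; col 6 has {1,2,3,4,5,6,7,8}; box has {1,4,5,7} → only 9 remains.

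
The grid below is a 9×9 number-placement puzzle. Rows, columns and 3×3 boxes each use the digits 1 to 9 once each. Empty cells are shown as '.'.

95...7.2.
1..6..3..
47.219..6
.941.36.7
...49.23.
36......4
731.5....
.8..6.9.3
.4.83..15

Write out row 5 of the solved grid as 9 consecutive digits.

R1C4 = 3: row 1 has {2,5,7,9}; col 4 has {1,2,4,6,8}; box has {1,2,6,7,9} → only 3 remains.
R2C2 = 2: row 2 has {1,3,6}; col 2 has {3,4,5,6,7,8,9}; box has {1,4,5,7,9} → only 2 remains.
R2C3 = 8: row 2 has {1,2,3,6}; col 3 has {1,4}; box has {1,2,4,5,7,9} → only 8 remains.
R2C5 = 4: row 2 has {1,2,3,6,8}; col 5 has {1,3,5,6,9}; box has {1,2,3,6,7,9} → only 4 remains.
R2C6 = 5: row 2 has {1,2,3,4,6,8}; col 6 has {3,7,9}; box has {1,2,3,4,6,7,9} → only 5 remains.
R2C9 = 9: row 2 has {1,2,3,4,5,6,8}; col 9 has {3,4,5,6,7}; box has {2,3,6} → only 9 remains.
R3C3 = 3: row 3 has {1,2,4,6,7,9}; col 3 has {1,4,8}; box has {1,2,4,5,7,8,9} → only 3 remains.
R5C2 = 1: row 5 has {2,3,4,9}; col 2 has {2,3,4,5,6,7,8,9}; box has {3,4,6,9} → only 1 remains.
R5C9 = 8: row 5 has {1,2,3,4,9}; col 9 has {3,4,5,6,7,9}; box has {2,3,4,6,7} → only 8 remains.
R7C4 = 9: row 7 has {1,3,5,7}; col 4 has {1,2,3,4,6,8}; box has {3,5,6,8} → only 9 remains.
R7C9 = 2: row 7 has {1,3,5,7,9}; col 9 has {3,4,5,6,7,8,9}; box has {1,3,5,9} → only 2 remains.
R8C4 = 7: row 8 has {3,6,8,9}; col 4 has {1,2,3,4,6,8,9}; box has {3,5,6,8,9} → only 7 remains.
R8C8 = 4: row 8 has {3,6,7,8,9}; col 8 has {1,2,3}; box has {1,2,3,5,9} → only 4 remains.
R9C6 = 2: row 9 has {1,3,4,5,8}; col 6 has {3,5,7,9}; box has {3,5,6,7,8,9} → only 2 remains.
R9C7 = 7: row 9 has {1,2,3,4,5,8}; col 7 has {2,3,6,9}; box has {1,2,3,4,5,9} → only 7 remains.
R1C3 = 6: row 1 has {2,3,5,7,9}; col 3 has {1,3,4,8}; box has {1,2,3,4,5,7,8,9} → only 6 remains.
R1C5 = 8: row 1 has {2,3,5,6,7,9}; col 5 has {1,3,4,5,6,9}; box has {1,2,3,4,5,6,7,9} → only 8 remains.
R1C9 = 1: row 1 has {2,3,5,6,7,8,9}; col 9 has {2,3,4,5,6,7,8,9}; box has {2,3,6,9} → only 1 remains.
R2C8 = 7: row 2 has {1,2,3,4,5,6,8,9}; col 8 has {1,2,3,4}; box has {1,2,3,6,9} → only 7 remains.
R4C5 = 2: row 4 has {1,3,4,6,7,9}; col 5 has {1,3,4,5,6,8,9}; box has {1,3,4,9} → only 2 remains.
R4C8 = 5: row 4 has {1,2,3,4,6,7,9}; col 8 has {1,2,3,4,7}; box has {2,3,4,6,7,8} → only 5 remains.
R5C1 = 5: row 5 has {1,2,3,4,8,9}; col 1 has {1,3,4,7,9}; box has {1,3,4,6,9} → only 5 remains.
R5C3 = 7: row 5 has {1,2,3,4,5,8,9}; col 3 has {1,3,4,6,8}; box has {1,3,4,5,6,9} → only 7 remains.
R5C6 = 6: row 5 has {1,2,3,4,5,7,8,9}; col 6 has {2,3,5,7,9}; box has {1,2,3,4,9} → only 6 remains.

517496238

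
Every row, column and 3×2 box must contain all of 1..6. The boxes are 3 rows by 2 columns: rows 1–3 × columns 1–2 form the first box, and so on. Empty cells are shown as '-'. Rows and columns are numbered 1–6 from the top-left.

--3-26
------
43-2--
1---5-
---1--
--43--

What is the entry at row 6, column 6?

1

row 1, column 1 = 5 (sole candidate).
row 1, column 2 = 1 (sole candidate).
row 1, column 4 = 4 (sole candidate).
row 3, column 5 = 1 (sole candidate).
row 3, column 6 = 5 (sole candidate).
row 4, column 4 = 6 (sole candidate).
row 6, column 5 = 6 (sole candidate).
row 2, column 4 = 5 (sole candidate).
row 3, column 3 = 6 (sole candidate).
row 4, column 3 = 2 (sole candidate).
row 5, column 3 = 5 (sole candidate).
row 6, column 1 = 2 (sole candidate).
row 6, column 2 = 5 (sole candidate).
row 6, column 6 = 1: row 6 has {2,3,4,5,6}; col 6 has {5,6}; box has {5,6} → only 1 remains.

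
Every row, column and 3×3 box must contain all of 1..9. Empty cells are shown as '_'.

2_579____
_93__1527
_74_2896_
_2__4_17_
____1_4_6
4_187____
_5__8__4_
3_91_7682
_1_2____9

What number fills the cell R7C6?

9

R2C5 = 6: row 2 has {1,2,3,5,7,9}; col 5 has {1,2,4,7,8,9}; box has {1,2,7,8,9} → only 6 remains.
R3C1 = 1: row 3 has {2,4,6,7,8,9}; col 1 has {2,3,4}; box has {2,3,4,5,7,9} → only 1 remains.
R3C9 = 3: row 3 has {1,2,4,6,7,8,9}; col 9 has {2,6,7,9}; box has {2,5,6,7,9} → only 3 remains.
R6C9 = 5: row 6 has {1,4,7,8}; col 9 has {2,3,6,7,9}; box has {1,4,6,7} → only 5 remains.
R7C9 = 1: row 7 has {4,5,8}; col 9 has {2,3,5,6,7,9}; box has {2,4,6,8,9} → only 1 remains.
R8C2 = 4: row 8 has {1,2,3,6,7,8,9}; col 2 has {1,2,5,7,9}; box has {1,3,5,9} → only 4 remains.
R8C5 = 5: row 8 has {1,2,3,4,6,7,8,9}; col 5 has {1,2,4,6,7,8,9}; box has {1,2,7,8} → only 5 remains.
R9C5 = 3: row 9 has {1,2,9}; col 5 has {1,2,4,5,6,7,8,9}; box has {1,2,5,7,8} → only 3 remains.
R9C7 = 7: row 9 has {1,2,3,9}; col 7 has {1,4,5,6,9}; box has {1,2,4,6,8,9} → only 7 remains.
R9C8 = 5: row 9 has {1,2,3,7,9}; col 8 has {2,4,6,7,8}; box has {1,2,4,6,7,8,9} → only 5 remains.
R1C7 = 8: row 1 has {2,5,7,9}; col 7 has {1,4,5,6,7,9}; box has {2,3,5,6,7,9} → only 8 remains.
R1C8 = 1: row 1 has {2,5,7,8,9}; col 8 has {2,4,5,6,7,8}; box has {2,3,5,6,7,8,9} → only 1 remains.
R1C9 = 4: row 1 has {1,2,5,7,8,9}; col 9 has {1,2,3,5,6,7,9}; box has {1,2,3,5,6,7,8,9} → only 4 remains.
R2C1 = 8: row 2 has {1,2,3,5,6,7,9}; col 1 has {1,2,3,4}; box has {1,2,3,4,5,7,9} → only 8 remains.
R2C4 = 4: row 2 has {1,2,3,5,6,7,8,9}; col 4 has {1,2,7,8}; box has {1,2,6,7,8,9} → only 4 remains.
R3C4 = 5: row 3 has {1,2,3,4,6,7,8,9}; col 4 has {1,2,4,7,8}; box has {1,2,4,6,7,8,9} → only 5 remains.
R4C9 = 8: row 4 has {1,2,4,7}; col 9 has {1,2,3,4,5,6,7,9}; box has {1,4,5,6,7} → only 8 remains.
R7C7 = 3: row 7 has {1,4,5,8}; col 7 has {1,4,5,6,7,8,9}; box has {1,2,4,5,6,7,8,9} → only 3 remains.
R9C1 = 6: row 9 has {1,2,3,5,7,9}; col 1 has {1,2,3,4,8}; box has {1,3,4,5,9} → only 6 remains.
R9C3 = 8: row 9 has {1,2,3,5,6,7,9}; col 3 has {1,3,4,5,9}; box has {1,3,4,5,6,9} → only 8 remains.
R9C6 = 4: row 9 has {1,2,3,5,6,7,8,9}; col 6 has {1,7,8}; box has {1,2,3,5,7,8} → only 4 remains.
R1C2 = 6: row 1 has {1,2,4,5,7,8,9}; col 2 has {1,2,4,5,7,9}; box has {1,2,3,4,5,7,8,9} → only 6 remains.
R1C6 = 3: row 1 has {1,2,4,5,6,7,8,9}; col 6 has {1,4,7,8}; box has {1,2,4,5,6,7,8,9} → only 3 remains.
R4C3 = 6: row 4 has {1,2,4,7,8}; col 3 has {1,3,4,5,8,9}; box has {1,2,4} → only 6 remains.
R5C3 = 7: row 5 has {1,4,6}; col 3 has {1,3,4,5,6,8,9}; box has {1,2,4,6} → only 7 remains.
R6C2 = 3: row 6 has {1,4,5,7,8}; col 2 has {1,2,4,5,6,7,9}; box has {1,2,4,6,7} → only 3 remains.
R6C7 = 2: row 6 has {1,3,4,5,7,8}; col 7 has {1,3,4,5,6,7,8,9}; box has {1,4,5,6,7,8} → only 2 remains.
R6C8 = 9: row 6 has {1,2,3,4,5,7,8}; col 8 has {1,2,4,5,6,7,8}; box has {1,2,4,5,6,7,8} → only 9 remains.
R7C1 = 7: row 7 has {1,3,4,5,8}; col 1 has {1,2,3,4,6,8}; box has {1,3,4,5,6,8,9} → only 7 remains.
R7C3 = 2: row 7 has {1,3,4,5,7,8}; col 3 has {1,3,4,5,6,7,8,9}; box has {1,3,4,5,6,7,8,9} → only 2 remains.
R5C2 = 8: row 5 has {1,4,6,7}; col 2 has {1,2,3,4,5,6,7,9}; box has {1,2,3,4,6,7} → only 8 remains.
R5C8 = 3: row 5 has {1,4,6,7,8}; col 8 has {1,2,4,5,6,7,8,9}; box has {1,2,4,5,6,7,8,9} → only 3 remains.
R6C6 = 6: row 6 has {1,2,3,4,5,7,8,9}; col 6 has {1,3,4,7,8}; box has {1,4,7,8} → only 6 remains.
R7C6 = 9: row 7 has {1,2,3,4,5,7,8}; col 6 has {1,3,4,6,7,8}; box has {1,2,3,4,5,7,8} → only 9 remains.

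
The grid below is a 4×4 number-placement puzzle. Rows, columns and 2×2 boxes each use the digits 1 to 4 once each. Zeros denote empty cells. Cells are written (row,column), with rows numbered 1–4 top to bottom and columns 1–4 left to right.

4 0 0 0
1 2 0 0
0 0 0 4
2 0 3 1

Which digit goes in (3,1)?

(1,2) = 3: row 1 has {4}; col 2 has {2}; box has {1,2,4} → only 3 remains.
(1,4) = 2: row 1 has {3,4}; col 4 has {1,4}; box has {} → only 2 remains.
(2,3) = 4: row 2 has {1,2}; col 3 has {3}; box has {2} → only 4 remains.
(2,4) = 3: row 2 has {1,2,4}; col 4 has {1,2,4}; box has {2,4} → only 3 remains.
(3,1) = 3: row 3 has {4}; col 1 has {1,2,4}; box has {2} → only 3 remains.

3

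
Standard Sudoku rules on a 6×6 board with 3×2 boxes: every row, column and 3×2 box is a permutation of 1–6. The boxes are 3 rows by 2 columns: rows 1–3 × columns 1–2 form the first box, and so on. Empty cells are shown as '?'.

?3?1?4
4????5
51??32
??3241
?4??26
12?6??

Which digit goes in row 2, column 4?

3

row 1, column 5 = 6: row 1 has {1,3,4}; col 5 has {2,3,4}; box has {2,3,4,5} → only 6 remains.
row 2, column 2 = 6: row 2 has {4,5}; col 2 has {1,2,3,4}; box has {1,3,4,5} → only 6 remains.
row 2, column 3 = 2: row 2 has {4,5,6}; col 3 has {3}; box has {1} → only 2 remains.
row 2, column 4 = 3: row 2 has {2,4,5,6}; col 4 has {1,2,6}; box has {1,2} → only 3 remains.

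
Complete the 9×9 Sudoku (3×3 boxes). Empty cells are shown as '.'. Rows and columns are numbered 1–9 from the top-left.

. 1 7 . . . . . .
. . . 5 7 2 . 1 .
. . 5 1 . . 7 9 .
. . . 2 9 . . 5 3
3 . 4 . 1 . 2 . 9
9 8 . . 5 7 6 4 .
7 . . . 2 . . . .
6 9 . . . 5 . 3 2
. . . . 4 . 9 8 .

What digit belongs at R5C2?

R4C1 = 1: row 4 has {2,3,5,9}; col 1 has {3,6,7,9}; box has {3,4,8,9} → only 1 remains.
R4C3 = 6: row 4 has {1,2,3,5,9}; col 3 has {4,5,7}; box has {1,3,4,8,9} → only 6 remains.
R4C7 = 8: row 4 has {1,2,3,5,6,9}; col 7 has {2,6,7,9}; box has {2,3,4,5,6,9} → only 8 remains.
R5C8 = 7: row 5 has {1,2,3,4,9}; col 8 has {1,3,4,5,8,9}; box has {2,3,4,5,6,8,9} → only 7 remains.
R6C3 = 2: row 6 has {4,5,6,7,8,9}; col 3 has {4,5,6,7}; box has {1,3,4,6,8,9} → only 2 remains.
R6C4 = 3: row 6 has {2,4,5,6,7,8,9}; col 4 has {1,2,5}; box has {1,2,5,7,9} → only 3 remains.
R6C9 = 1: row 6 has {2,3,4,5,6,7,8,9}; col 9 has {2,3,9}; box has {2,3,4,5,6,7,8,9} → only 1 remains.
R7C8 = 6: row 7 has {2,7}; col 8 has {1,3,4,5,7,8,9}; box has {2,3,8,9} → only 6 remains.
R8C5 = 8: row 8 has {2,3,5,6,9}; col 5 has {1,2,4,5,7,9}; box has {2,4,5} → only 8 remains.
R1C8 = 2: row 1 has {1,7}; col 8 has {1,3,4,5,6,7,8,9}; box has {1,7,9} → only 2 remains.
R4C2 = 7: row 4 has {1,2,3,5,6,8,9}; col 2 has {1,8,9}; box has {1,2,3,4,6,8,9} → only 7 remains.
R4C6 = 4: row 4 has {1,2,3,5,6,7,8,9}; col 6 has {2,5,7}; box has {1,2,3,5,7,9} → only 4 remains.
R5C2 = 5: row 5 has {1,2,3,4,7,9}; col 2 has {1,7,8,9}; box has {1,2,3,4,6,7,8,9} → only 5 remains.

5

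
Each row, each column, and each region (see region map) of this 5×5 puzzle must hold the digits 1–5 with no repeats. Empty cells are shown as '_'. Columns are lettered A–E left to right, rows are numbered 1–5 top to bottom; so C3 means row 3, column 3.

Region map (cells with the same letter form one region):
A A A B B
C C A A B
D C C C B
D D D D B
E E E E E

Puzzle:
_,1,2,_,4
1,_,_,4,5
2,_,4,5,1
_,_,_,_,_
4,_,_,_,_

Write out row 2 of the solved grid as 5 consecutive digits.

12345

D1 = 3: row 1 has {1,2,4}; col 4 has {4,5}; region has {1,4,5} → only 3 remains.
C2 = 3: row 2 has {1,4,5}; col 3 has {2,4}; region has {1,2,4} → only 3 remains.
B3 = 3: row 3 has {1,2,4,5}; col 2 has {1}; region has {1,4,5} → only 3 remains.
D4 = 1: row 4 has {}; col 4 has {3,4,5}; region has {2} → only 1 remains.
E4 = 2: row 4 has {1}; col 5 has {1,4,5}; region has {1,3,4,5} → only 2 remains.
D5 = 2: row 5 has {4}; col 4 has {1,3,4,5}; region has {4} → only 2 remains.
E5 = 3: row 5 has {2,4}; col 5 has {1,2,4,5}; region has {2,4} → only 3 remains.
A1 = 5: row 1 has {1,2,3,4}; col 1 has {1,2,4}; region has {1,2,3,4} → only 5 remains.
B2 = 2: row 2 has {1,3,4,5}; col 2 has {1,3}; region has {1,3,4,5} → only 2 remains.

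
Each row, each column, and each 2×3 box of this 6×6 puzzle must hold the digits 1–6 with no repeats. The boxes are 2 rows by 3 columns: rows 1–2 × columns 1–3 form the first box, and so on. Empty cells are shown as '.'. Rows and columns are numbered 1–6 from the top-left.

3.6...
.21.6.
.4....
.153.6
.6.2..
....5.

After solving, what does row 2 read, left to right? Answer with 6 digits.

R1C2 = 5 (sole candidate).
R2C1 = 4: row 2 has {1,2,6}; col 1 has {3}; box has {1,2,3,5,6} → only 4 remains.
R2C4 = 5: row 2 has {1,2,4,6}; col 4 has {2,3}; box has {6} → only 5 remains.
R2C6 = 3: row 2 has {1,2,4,5,6}; col 6 has {6}; box has {5,6} → only 3 remains.

421563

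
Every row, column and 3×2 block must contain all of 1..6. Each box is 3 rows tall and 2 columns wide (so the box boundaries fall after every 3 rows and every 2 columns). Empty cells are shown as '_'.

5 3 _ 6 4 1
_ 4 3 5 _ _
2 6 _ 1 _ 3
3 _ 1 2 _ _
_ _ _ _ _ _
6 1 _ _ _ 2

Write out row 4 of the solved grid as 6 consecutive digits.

R1C3 = 2 (sole candidate).
R2C1 = 1 (sole candidate).
R2C6 = 6 (sole candidate).
R3C3 = 4 (sole candidate).
R3C5 = 5 (sole candidate).
R4C2 = 5: row 4 has {1,2,3}; col 2 has {1,3,4,6}; box has {1,3,6} → only 5 remains.
R4C5 = 6: row 4 has {1,2,3,5}; col 5 has {4,5}; box has {2} → only 6 remains.
R4C6 = 4: row 4 has {1,2,3,5,6}; col 6 has {1,2,3,6}; box has {2,6} → only 4 remains.

351264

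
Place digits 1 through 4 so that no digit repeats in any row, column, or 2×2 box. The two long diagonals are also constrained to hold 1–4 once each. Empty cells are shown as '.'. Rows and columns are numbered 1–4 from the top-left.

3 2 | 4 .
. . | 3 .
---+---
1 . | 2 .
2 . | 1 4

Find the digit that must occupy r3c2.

4

r1c4 = 1: row 1 has {2,3,4}; col 4 has {4}; box has {3,4}; anti-diagonal has {2,3} → only 1 remains.
r2c1 = 4: row 2 has {3}; col 1 has {1,2,3}; box has {2,3} → only 4 remains.
r2c2 = 1: row 2 has {3,4}; col 2 has {2}; box has {2,3,4}; main diagonal has {2,3,4} → only 1 remains.
r2c4 = 2: row 2 has {1,3,4}; col 4 has {1,4}; box has {1,3,4} → only 2 remains.
r3c2 = 4: row 3 has {1,2}; col 2 has {1,2}; box has {1,2}; anti-diagonal has {1,2,3} → only 4 remains.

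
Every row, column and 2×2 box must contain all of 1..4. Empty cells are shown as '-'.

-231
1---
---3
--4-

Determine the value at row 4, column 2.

row 1, column 1 = 4 (sole candidate).
row 2, column 2 = 3 (sole candidate).
row 2, column 3 = 2 (sole candidate).
row 2, column 4 = 4 (sole candidate).
row 3, column 1 = 2 (sole candidate).
row 3, column 3 = 1 (sole candidate).
row 4, column 1 = 3 (sole candidate).
row 4, column 2 = 1: row 4 has {3,4}; col 2 has {2,3}; box has {2,3} → only 1 remains.

1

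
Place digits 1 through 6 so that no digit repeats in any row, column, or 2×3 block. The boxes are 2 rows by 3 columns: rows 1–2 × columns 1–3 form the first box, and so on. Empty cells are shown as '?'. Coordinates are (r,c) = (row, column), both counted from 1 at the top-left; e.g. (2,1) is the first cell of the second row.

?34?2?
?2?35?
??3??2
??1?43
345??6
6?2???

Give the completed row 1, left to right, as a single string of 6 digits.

(1,6) = 1: row 1 has {2,3,4}; col 6 has {2,3,6}; box has {2,3,5} → only 1 remains.
(2,1) = 1: row 2 has {2,3,5}; col 1 has {3,6}; box has {2,3,4} → only 1 remains.
(2,3) = 6: row 2 has {1,2,3,5}; col 3 has {1,2,3,4,5}; box has {1,2,3,4} → only 6 remains.
(2,6) = 4: row 2 has {1,2,3,5,6}; col 6 has {1,2,3,6}; box has {1,2,3,5} → only 4 remains.
(5,5) = 1: row 5 has {3,4,5,6}; col 5 has {2,4,5}; box has {6} → only 1 remains.
(6,2) = 1: row 6 has {2,6}; col 2 has {2,3,4}; box has {2,3,4,5,6} → only 1 remains.
(6,5) = 3: row 6 has {1,2,6}; col 5 has {1,2,4,5}; box has {1,6} → only 3 remains.
(6,6) = 5: row 6 has {1,2,3,6}; col 6 has {1,2,3,4,6}; box has {1,3,6} → only 5 remains.
(1,1) = 5: row 1 has {1,2,3,4}; col 1 has {1,3,6}; box has {1,2,3,4,6} → only 5 remains.
(1,4) = 6: row 1 has {1,2,3,4,5}; col 4 has {3}; box has {1,2,3,4,5} → only 6 remains.

534621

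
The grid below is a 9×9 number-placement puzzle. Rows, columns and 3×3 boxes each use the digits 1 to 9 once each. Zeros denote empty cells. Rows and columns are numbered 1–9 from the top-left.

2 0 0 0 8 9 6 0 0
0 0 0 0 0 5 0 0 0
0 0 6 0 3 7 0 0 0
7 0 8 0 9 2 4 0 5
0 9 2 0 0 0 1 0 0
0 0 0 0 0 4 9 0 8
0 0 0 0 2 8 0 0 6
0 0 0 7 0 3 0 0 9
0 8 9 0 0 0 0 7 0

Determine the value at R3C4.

R5C6 = 6: row 5 has {1,2,9}; col 6 has {2,3,4,5,7,8,9}; box has {2,4,9} → only 6 remains.
R5C8 = 3: row 5 has {1,2,6,9}; col 8 has {7}; box has {1,4,5,8,9} → only 3 remains.
R5C9 = 7: row 5 has {1,2,3,6,9}; col 9 has {5,6,8,9}; box has {1,3,4,5,8,9} → only 7 remains.
R9C6 = 1: row 9 has {7,8,9}; col 6 has {2,3,4,5,6,7,8,9}; box has {2,3,7,8} → only 1 remains.
R4C8 = 6: row 4 has {2,4,5,7,8,9}; col 8 has {3,7}; box has {1,3,4,5,7,8,9} → only 6 remains.
R5C5 = 5: row 5 has {1,2,3,6,7,9}; col 5 has {2,3,8,9}; box has {2,4,6,9} → only 5 remains.
R6C8 = 2: row 6 has {4,8,9}; col 8 has {3,6,7}; box has {1,3,4,5,6,7,8,9} → only 2 remains.
R5C1 = 4: row 5 has {1,2,3,5,6,7,9}; col 1 has {2,7}; box has {2,7,8,9} → only 4 remains.
R5C4 = 8: row 5 has {1,2,3,4,5,6,7,9}; col 4 has {7}; box has {2,4,5,6,9} → only 8 remains.
R6C5 = 7: in row 6, 7 can only go here (every other open cell in that row sees a 7).
R7C4 = 9: in row 7, 9 can only go here (every other open cell in that row sees a 9).
R8C2 = 2: in column 2, 2 can only go here (every other open cell in that column sees a 2).
R6C2 = 6: in column 2, 6 can only go here (every other open cell in that column sees a 6).
R9C4 = 5: in column 4, 5 can only go here (every other open cell in that column sees a 5).
R2C4 = 6: in column 4, 6 can only go here (every other open cell in that column sees a 6).
R3C4 = 2: in column 4, 2 can only go here (every other open cell in that column sees a 2).

2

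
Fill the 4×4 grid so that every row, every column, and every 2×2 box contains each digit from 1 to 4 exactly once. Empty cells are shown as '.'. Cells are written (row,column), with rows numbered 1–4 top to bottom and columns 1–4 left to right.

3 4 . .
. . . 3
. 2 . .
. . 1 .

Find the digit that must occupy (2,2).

(1,3) = 2 (sole candidate).
(1,4) = 1 (sole candidate).
(2,2) = 1: row 2 has {3}; col 2 has {2,4}; box has {3,4} → only 1 remains.

1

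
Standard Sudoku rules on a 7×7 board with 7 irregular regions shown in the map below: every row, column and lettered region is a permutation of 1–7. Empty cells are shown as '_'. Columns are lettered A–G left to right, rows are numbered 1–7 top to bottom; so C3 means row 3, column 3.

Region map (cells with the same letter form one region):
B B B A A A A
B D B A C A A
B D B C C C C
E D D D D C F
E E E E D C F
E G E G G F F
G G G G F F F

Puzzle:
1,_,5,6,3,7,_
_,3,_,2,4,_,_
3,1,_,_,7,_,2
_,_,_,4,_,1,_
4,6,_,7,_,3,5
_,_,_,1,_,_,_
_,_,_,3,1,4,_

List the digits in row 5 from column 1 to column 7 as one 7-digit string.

4617235

G1 = 4 (sole candidate).
F2 = 5 (sole candidate).
G2 = 1 (sole candidate).
D3 = 5 (sole candidate).
F3 = 6 (sole candidate).
E5 = 2: row 5 has {3,4,5,6,7}; col 5 has {1,3,4,7}; region has {1,3,4} → only 2 remains.
F6 = 2 (sole candidate).
B1 = 2 (sole candidate).
C3 = 4 (sole candidate).
C5 = 1: row 5 has {2,3,4,5,6,7}; col 3 has {4,5}; region has {4,6,7} → only 1 remains.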